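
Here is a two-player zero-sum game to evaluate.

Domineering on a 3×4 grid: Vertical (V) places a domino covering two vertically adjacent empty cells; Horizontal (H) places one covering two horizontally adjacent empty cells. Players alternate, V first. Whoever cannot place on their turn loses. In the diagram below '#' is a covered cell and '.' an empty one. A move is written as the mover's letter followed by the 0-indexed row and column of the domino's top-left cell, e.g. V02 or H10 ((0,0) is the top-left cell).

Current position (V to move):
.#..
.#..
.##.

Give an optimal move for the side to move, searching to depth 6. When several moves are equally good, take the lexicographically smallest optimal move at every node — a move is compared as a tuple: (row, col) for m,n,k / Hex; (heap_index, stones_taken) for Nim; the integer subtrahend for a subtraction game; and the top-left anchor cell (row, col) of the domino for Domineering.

V's best at [.#../.#../.##.]: V02

p1 V@[.#../.#../.##.]: V00[##../##../.##.]-1 V02[.##./.##./.##.]+1* V03[.#.#/.#.#/.##.]+1 V10[.#../##../###.]-1 V13[.#../.#.#/.###]+1
p2 H@[.##./.##./.##.] terminal -1; root [.#../.#../.##.] d6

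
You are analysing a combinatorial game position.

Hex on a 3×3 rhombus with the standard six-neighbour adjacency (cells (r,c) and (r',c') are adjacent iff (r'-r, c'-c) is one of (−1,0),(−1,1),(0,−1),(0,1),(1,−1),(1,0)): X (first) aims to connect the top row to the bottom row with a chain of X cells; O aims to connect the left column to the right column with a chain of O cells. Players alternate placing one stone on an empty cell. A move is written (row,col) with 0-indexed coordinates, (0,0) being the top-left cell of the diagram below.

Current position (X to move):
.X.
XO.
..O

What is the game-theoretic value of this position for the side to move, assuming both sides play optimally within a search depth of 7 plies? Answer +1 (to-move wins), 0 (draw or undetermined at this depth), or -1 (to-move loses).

value(.X./XO./..O, X) = +1

ply 1, X at .X./XO./..O | (0,0)=-1→XX./XO./..O; (0,2)=-1→.XX/XO./..O; (1,2)=-1→.X./XOX/..O; (2,0)=+1→.X./XO./X.O*; (2,1)=-1→.X./XO./.XO
ply 2: .X./XO./X.O is terminal -1 (O); from .X./XO./..O depth 7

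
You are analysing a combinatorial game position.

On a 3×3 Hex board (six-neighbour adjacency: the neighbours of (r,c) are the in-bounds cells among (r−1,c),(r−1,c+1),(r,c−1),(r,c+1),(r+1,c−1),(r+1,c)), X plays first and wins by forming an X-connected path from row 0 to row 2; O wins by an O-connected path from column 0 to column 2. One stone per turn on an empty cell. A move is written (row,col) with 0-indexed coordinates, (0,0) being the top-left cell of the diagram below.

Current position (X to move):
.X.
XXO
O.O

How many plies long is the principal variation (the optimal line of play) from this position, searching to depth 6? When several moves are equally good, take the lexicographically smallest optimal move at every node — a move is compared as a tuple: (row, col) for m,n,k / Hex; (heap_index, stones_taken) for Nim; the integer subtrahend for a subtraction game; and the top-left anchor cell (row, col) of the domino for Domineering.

PV length from [.X./XXO/O.O]: 1 ply

[.X./XXO/O.O] X move#1: (0,0):-1/XX./XXO/O.O, (0,2):-1/.XX/XXO/O.O, (2,1):+1/.X./XXO/OXO*
[.X./XXO/OXO] end (terminal -1, O#2); searched .X./XXO/O.O to 6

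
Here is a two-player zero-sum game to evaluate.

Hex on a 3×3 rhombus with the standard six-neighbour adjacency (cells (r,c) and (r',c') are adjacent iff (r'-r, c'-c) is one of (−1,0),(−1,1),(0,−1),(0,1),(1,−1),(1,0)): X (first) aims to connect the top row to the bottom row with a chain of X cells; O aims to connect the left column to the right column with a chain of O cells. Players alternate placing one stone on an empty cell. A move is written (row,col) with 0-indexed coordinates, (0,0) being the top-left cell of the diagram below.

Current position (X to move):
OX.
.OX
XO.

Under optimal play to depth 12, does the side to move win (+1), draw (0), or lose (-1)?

ply 1, X at OX./.OX/XO. | (0,2)=+1→OXX/.OX/XO.*; (1,0)=+1→OX./XOX/XO.; (2,2)=+1→OX./.OX/XOX
ply 2, O at OXX/.OX/XO. | (1,0)=-1→OXX/OOX/XO.*; (2,2)=-1→OXX/.OX/XOO
ply 3, X at OXX/OOX/XO. | (2,2)=+1→OXX/OOX/XOX*
ply 4: OXX/OOX/XOX is terminal -1 (O); from OX./.OX/XO. depth 12

value(OX./.OX/XO., X) = +1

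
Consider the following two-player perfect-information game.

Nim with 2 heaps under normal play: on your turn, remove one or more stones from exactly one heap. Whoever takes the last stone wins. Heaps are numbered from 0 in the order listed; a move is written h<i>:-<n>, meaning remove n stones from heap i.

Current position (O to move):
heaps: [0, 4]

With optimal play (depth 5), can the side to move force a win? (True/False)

O winning at [(0,4)]: True

p1 O@[(0,4)]: h1:-1[(0,3)]-1 h1:-2[(0,2)]-1 h1:-3[(0,1)]-1 h1:-4[(0,0)]+1*
p2 X@[(0,0)] terminal -1; root [(0,4)] d5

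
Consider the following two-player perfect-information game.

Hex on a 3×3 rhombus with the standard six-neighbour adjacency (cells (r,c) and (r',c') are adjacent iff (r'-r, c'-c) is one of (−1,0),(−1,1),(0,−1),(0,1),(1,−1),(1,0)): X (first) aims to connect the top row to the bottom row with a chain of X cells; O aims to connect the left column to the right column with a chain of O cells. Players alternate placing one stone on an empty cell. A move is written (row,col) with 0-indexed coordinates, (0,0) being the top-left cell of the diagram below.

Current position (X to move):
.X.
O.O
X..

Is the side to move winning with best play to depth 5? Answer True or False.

ply 1, X at .X./O.O/X.. | (0,0)=-1→XX./O.O/X..; (0,2)=-1→.XX/O.O/X..; (1,1)=+1→.X./OXO/X..*; (2,1)=-1→.X./O.O/XX.; (2,2)=-1→.X./O.O/X.X
ply 2: .X./OXO/X.. is terminal -1 (O); from .X./O.O/X.. depth 5

X winning at [.X./O.O/X..]: True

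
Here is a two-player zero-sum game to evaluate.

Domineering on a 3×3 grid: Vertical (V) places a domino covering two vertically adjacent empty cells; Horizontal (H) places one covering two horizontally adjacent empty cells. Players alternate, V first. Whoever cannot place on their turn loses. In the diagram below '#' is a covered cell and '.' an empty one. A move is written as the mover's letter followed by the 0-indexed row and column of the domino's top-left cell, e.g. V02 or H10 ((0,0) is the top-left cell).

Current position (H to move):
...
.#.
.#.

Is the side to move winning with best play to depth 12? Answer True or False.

p1 H@[.../.#./.#.]: H00[##./.#./.#.]-1* H01[.##/.#./.#.]-1
p2 V@[##./.#./.#.]: V02[###/.##/.#.]+1* V10[##./##./##.]+1 V12[##./.##/.##]+1
p3 H@[###/.##/.#.] terminal -1; root [.../.#./.#.] d12

H winning at [.../.#./.#.]: False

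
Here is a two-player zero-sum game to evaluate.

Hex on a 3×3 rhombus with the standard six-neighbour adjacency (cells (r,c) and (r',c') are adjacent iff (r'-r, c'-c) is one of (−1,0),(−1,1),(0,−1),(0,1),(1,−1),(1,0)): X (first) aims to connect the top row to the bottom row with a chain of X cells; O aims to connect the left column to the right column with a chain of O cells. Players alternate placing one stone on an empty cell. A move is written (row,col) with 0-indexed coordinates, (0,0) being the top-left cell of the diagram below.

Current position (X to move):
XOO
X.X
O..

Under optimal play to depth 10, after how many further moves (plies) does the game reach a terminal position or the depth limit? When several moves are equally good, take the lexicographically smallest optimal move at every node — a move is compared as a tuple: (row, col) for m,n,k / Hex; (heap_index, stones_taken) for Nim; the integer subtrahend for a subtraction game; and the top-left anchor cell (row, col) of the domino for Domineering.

ply 1, X at XOO/X.X/O.. | (1,1)=+1→XOO/XXX/O..*; (2,1)=-1→XOO/X.X/OX.; (2,2)=-1→XOO/X.X/O.X
ply 2, O at XOO/XXX/O.. | (2,1)=-1→XOO/XXX/OO.*; (2,2)=-1→XOO/XXX/O.O
ply 3, X at XOO/XXX/OO. | (2,2)=+1→XOO/XXX/OOX*
ply 4: XOO/XXX/OOX is terminal -1 (O); from XOO/X.X/O.. depth 10

PV length from [XOO/X.X/O..]: 3 plies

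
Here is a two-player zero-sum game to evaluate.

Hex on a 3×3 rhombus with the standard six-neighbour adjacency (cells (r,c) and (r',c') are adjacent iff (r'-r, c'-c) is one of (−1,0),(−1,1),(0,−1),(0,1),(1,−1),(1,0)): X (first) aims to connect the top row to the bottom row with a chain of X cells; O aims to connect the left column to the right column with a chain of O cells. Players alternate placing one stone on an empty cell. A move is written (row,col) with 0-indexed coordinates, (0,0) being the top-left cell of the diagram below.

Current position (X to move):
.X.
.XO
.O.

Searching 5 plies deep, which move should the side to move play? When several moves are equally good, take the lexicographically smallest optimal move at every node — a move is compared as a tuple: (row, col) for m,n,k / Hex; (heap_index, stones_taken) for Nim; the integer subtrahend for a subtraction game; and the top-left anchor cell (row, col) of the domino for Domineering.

[.X./.XO/.O.] X move#1: (0,0):-1/XX./.XO/.O., (0,2):-1/.XX/.XO/.O., (1,0):-1/.X./XXO/.O., (2,0):+1/.X./.XO/XO.*, (2,2):-1/.X./.XO/.OX
[.X./.XO/XO.] end (terminal -1, O#2); searched .X./.XO/.O. to 5

X's best at [.X./.XO/.O.]: (2,0)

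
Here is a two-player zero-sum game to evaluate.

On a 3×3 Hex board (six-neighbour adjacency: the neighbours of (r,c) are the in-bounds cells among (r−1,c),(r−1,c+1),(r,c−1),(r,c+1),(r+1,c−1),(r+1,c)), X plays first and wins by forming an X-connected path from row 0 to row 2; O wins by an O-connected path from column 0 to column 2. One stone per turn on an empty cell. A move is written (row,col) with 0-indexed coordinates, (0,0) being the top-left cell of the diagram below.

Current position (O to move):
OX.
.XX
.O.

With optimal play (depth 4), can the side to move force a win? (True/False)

O winning at [OX./.XX/.O.]: False

[OX./.XX/.O.] O move#1: (0,2):-1/OXO/.XX/.O.*, (1,0):-1/OX./OXX/.O., (2,0):-1/OX./.XX/OO., (2,2):-1/OX./.XX/.OO
[OXO/.XX/.O.] X move#2: (1,0):+1/OXO/XXX/.O.*, (2,0):+1/OXO/.XX/XO., (2,2):+1/OXO/.XX/.OX
[OXO/XXX/.O.] O move#3: (2,0):-1/OXO/XXX/OO.*, (2,2):-1/OXO/XXX/.OO
[OXO/XXX/OO.] X move#4: (2,2):+1/OXO/XXX/OOX*
[OXO/XXX/OOX] end (terminal -1, O#5); searched OX./.XX/.O. to 4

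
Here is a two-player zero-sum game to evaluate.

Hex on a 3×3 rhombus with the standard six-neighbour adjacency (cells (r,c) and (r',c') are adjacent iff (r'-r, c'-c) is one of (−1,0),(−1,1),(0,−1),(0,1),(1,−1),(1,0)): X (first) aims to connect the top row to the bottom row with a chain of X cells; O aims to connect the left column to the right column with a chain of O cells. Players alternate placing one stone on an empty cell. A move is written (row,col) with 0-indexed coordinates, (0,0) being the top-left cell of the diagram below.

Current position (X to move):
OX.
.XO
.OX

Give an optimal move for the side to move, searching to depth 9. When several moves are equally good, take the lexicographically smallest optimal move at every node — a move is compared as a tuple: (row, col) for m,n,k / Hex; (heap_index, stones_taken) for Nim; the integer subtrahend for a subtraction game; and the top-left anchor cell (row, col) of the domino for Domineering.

X's best at [OX./.XO/.OX]: (2,0)

p1 X@[OX./.XO/.OX]: (0,2)[OXX/.XO/.OX]-1 (1,0)[OX./XXO/.OX]-1 (2,0)[OX./.XO/XOX]+1*
p2 O@[OX./.XO/XOX] terminal -1; root [OX./.XO/.OX] d9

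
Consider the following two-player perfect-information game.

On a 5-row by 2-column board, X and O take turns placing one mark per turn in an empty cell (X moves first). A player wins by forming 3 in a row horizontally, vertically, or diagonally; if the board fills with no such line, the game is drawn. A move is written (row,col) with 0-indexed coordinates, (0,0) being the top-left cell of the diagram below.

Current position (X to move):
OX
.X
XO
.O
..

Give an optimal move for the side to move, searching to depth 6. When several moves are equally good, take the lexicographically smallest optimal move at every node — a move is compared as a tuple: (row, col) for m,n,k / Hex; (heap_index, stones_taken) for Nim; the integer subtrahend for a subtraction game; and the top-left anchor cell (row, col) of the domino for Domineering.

ply 1, X at OX/.X/XO/.O/.. | (1,0)=-1→OX/XX/XO/.O/..; (3,0)=-1→OX/.X/XO/XO/..; (4,0)=-1→OX/.X/XO/.O/X.; (4,1)=+0→OX/.X/XO/.O/.X*
ply 2, O at OX/.X/XO/.O/.X | (1,0)=+0→OX/OX/XO/.O/.X*; (3,0)=+0→OX/.X/XO/OO/.X; (4,0)=+0→OX/.X/XO/.O/OX
ply 3, X at OX/OX/XO/.O/.X | (3,0)=+0→OX/OX/XO/XO/.X*; (4,0)=+0→OX/OX/XO/.O/XX
ply 4, O at OX/OX/XO/XO/.X | (4,0)=+0→OX/OX/XO/XO/OX*
ply 5: OX/OX/XO/XO/OX is terminal +0 (X); from OX/.X/XO/.O/.. depth 6

X's best at [OX/.X/XO/.O/..]: (4,1)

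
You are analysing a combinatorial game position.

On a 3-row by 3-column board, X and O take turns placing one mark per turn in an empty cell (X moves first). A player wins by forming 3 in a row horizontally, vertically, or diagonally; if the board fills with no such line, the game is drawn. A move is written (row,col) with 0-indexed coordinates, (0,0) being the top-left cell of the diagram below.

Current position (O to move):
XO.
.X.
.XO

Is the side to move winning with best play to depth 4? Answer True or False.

ply 1, O at XO./.X./.XO | (0,2)=+0→XOO/.X./.XO*; (1,0)=+0→XO./OX./.XO; (1,2)=+0→XO./.XO/.XO; (2,0)=+0→XO./.X./OXO
ply 2, X at XOO/.X./.XO | (1,0)=-1→XOO/XX./.XO; (1,2)=+0→XOO/.XX/.XO*; (2,0)=-1→XOO/.X./XXO
ply 3, O at XOO/.XX/.XO | (1,0)=+0→XOO/OXX/.XO*; (2,0)=-1→XOO/.XX/OXO
ply 4, X at XOO/OXX/.XO | (2,0)=+0→XOO/OXX/XXO*
ply 5: XOO/OXX/XXO is terminal +0 (O); from XO./.X./.XO depth 4

O winning at [XO./.X./.XO]: False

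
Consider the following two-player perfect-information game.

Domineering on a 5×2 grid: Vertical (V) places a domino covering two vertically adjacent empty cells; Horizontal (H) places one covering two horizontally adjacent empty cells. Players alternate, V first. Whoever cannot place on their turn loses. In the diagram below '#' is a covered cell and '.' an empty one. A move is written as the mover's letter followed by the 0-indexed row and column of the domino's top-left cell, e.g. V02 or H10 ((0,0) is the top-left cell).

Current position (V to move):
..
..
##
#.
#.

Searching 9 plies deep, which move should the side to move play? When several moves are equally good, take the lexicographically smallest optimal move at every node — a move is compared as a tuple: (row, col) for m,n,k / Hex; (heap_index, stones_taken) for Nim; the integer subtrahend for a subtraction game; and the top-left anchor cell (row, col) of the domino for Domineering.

[../../##/#./#.] V move#1: V00:+1/#./#./##/#./#.*, V01:+1/.#/.#/##/#./#., V31:-1/../../##/##/##
[#./#./##/#./#.] end (terminal -1, H#2); searched ../../##/#./#. to 9

V's best at [../../##/#./#.]: V00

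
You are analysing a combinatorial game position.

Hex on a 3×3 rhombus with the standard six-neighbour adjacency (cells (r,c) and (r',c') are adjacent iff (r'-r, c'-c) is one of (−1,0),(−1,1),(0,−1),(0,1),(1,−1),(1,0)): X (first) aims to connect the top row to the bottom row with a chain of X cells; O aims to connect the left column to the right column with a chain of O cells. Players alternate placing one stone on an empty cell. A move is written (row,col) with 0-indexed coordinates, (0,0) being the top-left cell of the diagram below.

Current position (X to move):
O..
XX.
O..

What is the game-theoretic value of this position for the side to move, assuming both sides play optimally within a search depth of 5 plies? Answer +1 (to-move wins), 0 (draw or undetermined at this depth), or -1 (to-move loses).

value(O../XX./O.., X) = +1

[O../XX./O..] X move#1: (0,1):-1/OX./XX./O.., (0,2):-1/O.X/XX./O.., (1,2):+1/O../XXX/O..*, (2,1):+1/O../XX./OX., (2,2):+1/O../XX./O.X
[O../XXX/O..] O move#2: (0,1):-1/OO./XXX/O..*, (0,2):-1/O.O/XXX/O.., (2,1):-1/O../XXX/OO., (2,2):-1/O../XXX/O.O
[OO./XXX/O..] X move#3: (0,2):+1/OOX/XXX/O..*, (2,1):-1/OO./XXX/OX., (2,2):-1/OO./XXX/O.X
[OOX/XXX/O..] O move#4: (2,1):-1/OOX/XXX/OO.*, (2,2):-1/OOX/XXX/O.O
[OOX/XXX/OO.] X move#5: (2,2):+1/OOX/XXX/OOX*
[OOX/XXX/OOX] end (terminal -1, O#6); searched O../XX./O.. to 5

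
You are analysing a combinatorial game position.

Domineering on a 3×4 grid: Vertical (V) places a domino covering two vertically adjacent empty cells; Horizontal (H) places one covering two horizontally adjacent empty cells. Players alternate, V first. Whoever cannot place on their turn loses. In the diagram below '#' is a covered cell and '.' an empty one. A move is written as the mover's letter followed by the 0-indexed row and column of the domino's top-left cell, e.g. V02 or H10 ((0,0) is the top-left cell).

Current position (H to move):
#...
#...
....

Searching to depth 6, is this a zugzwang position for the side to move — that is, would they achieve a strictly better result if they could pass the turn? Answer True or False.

zugzwang(#.../#.../...., H) = False

p1 H@[#.../#.../....]: H01[###./#.../....]-1 H02[#.##/#.../....]-1 H11[#.../###./....]+1* H12[#.../#.##/....]+1 H20[#.../#.../##..]-1 H21[#.../#.../.##.]-1 H22[#.../#.../..##]-1
p2 V@[#.../###./....]: V03[#..#/####/....]-1* V13[#.../####/...#]-1
p3 H@[#..#/####/....]: H01[####/####/....]+1* H20[#..#/####/##..]+1 H21[#..#/####/.##.]+1 H22[#..#/####/..##]+1
p4 V@[####/####/....] terminal -1; root [#.../#.../....] d6
pass branch (V moves first from the same position):
  | p1 V@[#.../#.../....]: V01[##../##../....]-1 V02[#.#./#.#./....]+1* V03[#..#/#..#/....]-1 V11[#.../##../.#..]-1 V12[#.../#.#./..#.]+1 V13[#.../#..#/...#]-1
  | p2 H@[#.#./#.#./....]: H20[#.#./#.#./##..]-1* H21[#.#./#.#./.##.]-1 H22[#.#./#.#./..##]-1
  | p3 V@[#.#./#.#./##..]: V01[###./###./##..]+1* V03[#.##/#.##/##..]+1 V13[#.#./#.##/##.#]+1
  | p4 H@[###./###./##..]: H22[###./###./####]-1*
  | p5 V@[###./###./####]: V03[####/####/####]+1*
  | p6 H@[####/####/####] terminal -1; root [#.../#.../....] d6
H moving scores +1; H passing scores -1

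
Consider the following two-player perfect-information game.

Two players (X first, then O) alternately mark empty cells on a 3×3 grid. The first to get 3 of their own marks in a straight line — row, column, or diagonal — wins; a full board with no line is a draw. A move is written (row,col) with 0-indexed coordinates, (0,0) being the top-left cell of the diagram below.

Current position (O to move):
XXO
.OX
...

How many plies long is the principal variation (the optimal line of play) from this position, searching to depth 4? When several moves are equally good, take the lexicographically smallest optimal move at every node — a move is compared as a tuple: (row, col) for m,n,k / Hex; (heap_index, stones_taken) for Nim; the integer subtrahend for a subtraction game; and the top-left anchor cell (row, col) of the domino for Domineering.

[XXO/.OX/...] O move#1: (1,0):+0/XXO/OOX/..., (2,0):+1/XXO/.OX/O..*, (2,1):+0/XXO/.OX/.O., (2,2):+0/XXO/.OX/..O
[XXO/.OX/O..] end (terminal -1, X#2); searched XXO/.OX/... to 4

PV length from [XXO/.OX/...]: 1 ply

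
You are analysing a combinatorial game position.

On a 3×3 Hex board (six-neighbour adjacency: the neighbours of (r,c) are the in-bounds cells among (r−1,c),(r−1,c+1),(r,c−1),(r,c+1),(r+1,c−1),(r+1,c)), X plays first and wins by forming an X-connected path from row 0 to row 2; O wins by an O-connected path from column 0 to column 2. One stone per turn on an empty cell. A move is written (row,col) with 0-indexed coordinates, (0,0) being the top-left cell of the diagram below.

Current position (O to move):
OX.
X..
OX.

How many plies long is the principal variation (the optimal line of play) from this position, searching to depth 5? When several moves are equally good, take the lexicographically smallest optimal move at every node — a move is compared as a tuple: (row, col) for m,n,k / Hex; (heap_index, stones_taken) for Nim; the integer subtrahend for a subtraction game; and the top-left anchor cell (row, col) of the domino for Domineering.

p1 O@[OX./X../OX.]: (0,2)[OXO/X../OX.]-1 (1,1)[OX./XO./OX.]+1* (1,2)[OX./X.O/OX.]-1 (2,2)[OX./X../OXO]-1
p2 X@[OX./XO./OX.]: (0,2)[OXX/XO./OX.]-1* (1,2)[OX./XOX/OX.]-1 (2,2)[OX./XO./OXX]-1
p3 O@[OXX/XO./OX.]: (1,2)[OXX/XOO/OX.]+1* (2,2)[OXX/XO./OXO]-1
p4 X@[OXX/XOO/OX.] terminal -1; root [OX./X../OX.] d5

PV length from [OX./X../OX.]: 3 plies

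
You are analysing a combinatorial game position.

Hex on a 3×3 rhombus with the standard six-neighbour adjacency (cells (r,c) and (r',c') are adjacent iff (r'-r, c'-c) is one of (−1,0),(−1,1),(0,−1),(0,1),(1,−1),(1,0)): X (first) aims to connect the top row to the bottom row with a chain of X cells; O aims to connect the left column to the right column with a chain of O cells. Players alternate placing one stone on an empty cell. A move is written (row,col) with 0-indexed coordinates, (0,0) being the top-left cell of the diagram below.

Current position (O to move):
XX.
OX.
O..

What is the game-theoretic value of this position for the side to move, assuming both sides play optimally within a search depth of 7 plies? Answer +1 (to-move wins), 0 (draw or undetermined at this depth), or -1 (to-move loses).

p1 O@[XX./OX./O..]: (0,2)[XXO/OX./O..]-1 (1,2)[XX./OXO/O..]-1 (2,1)[XX./OX./OO.]+1* (2,2)[XX./OX./O.O]-1
p2 X@[XX./OX./OO.]: (0,2)[XXX/OX./OO.]-1* (1,2)[XX./OXX/OO.]-1 (2,2)[XX./OX./OOX]-1
p3 O@[XXX/OX./OO.]: (1,2)[XXX/OXO/OO.]+1* (2,2)[XXX/OX./OOO]+1
p4 X@[XXX/OXO/OO.] terminal -1; root [XX./OX./O..] d7

value(XX./OX./O.., O) = +1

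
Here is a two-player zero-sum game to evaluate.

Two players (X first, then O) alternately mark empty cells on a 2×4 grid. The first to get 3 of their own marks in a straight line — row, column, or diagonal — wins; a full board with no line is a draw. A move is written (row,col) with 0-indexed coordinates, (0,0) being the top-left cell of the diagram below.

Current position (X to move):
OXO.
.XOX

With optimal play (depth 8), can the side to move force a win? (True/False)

ply 1, X at OXO./.XOX | (0,3)=+0→OXOX/.XOX*; (1,0)=+0→OXO./XXOX
ply 2, O at OXOX/.XOX | (1,0)=+0→OXOX/OXOX*
ply 3: OXOX/OXOX is terminal +0 (X); from OXO./.XOX depth 8

X winning at [OXO./.XOX]: False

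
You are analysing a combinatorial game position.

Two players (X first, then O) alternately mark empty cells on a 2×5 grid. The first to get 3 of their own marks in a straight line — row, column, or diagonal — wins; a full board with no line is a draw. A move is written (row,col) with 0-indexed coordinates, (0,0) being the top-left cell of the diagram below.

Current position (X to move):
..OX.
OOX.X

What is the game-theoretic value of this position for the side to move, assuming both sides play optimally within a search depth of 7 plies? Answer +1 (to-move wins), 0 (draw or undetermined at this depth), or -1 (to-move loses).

p1 X@[..OX./OOX.X]: (0,0)[X.OX./OOX.X]+0 (0,1)[.XOX./OOX.X]+0 (0,4)[..OXX/OOX.X]+0 (1,3)[..OX./OOXXX]+1*
p2 O@[..OX./OOXXX] terminal -1; root [..OX./OOX.X] d7

value(..OX./OOX.X, X) = +1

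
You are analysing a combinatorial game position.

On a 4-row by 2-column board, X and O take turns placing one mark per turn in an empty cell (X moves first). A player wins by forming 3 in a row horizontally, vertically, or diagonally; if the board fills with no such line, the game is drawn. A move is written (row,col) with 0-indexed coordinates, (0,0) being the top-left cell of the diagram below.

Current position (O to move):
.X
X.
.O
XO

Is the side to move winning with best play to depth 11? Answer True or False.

O winning at [.X/X./.O/XO]: True

ply 1, O at .X/X./.O/XO | (0,0)=-1→OX/X./.O/XO; (1,1)=+1→.X/XO/.O/XO*; (2,0)=+0→.X/X./OO/XO
ply 2: .X/XO/.O/XO is terminal -1 (X); from .X/X./.O/XO depth 11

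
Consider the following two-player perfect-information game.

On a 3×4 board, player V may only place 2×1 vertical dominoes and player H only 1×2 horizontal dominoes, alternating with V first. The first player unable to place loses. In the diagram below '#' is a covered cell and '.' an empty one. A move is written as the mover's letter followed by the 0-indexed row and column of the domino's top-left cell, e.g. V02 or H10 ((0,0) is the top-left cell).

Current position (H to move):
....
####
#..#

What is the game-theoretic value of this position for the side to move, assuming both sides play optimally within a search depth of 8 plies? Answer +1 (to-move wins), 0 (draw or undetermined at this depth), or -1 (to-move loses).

value(..../####/#..#, H) = +1

ply 1, H at ..../####/#..# | H00=+1→##../####/#..#*; H01=+1→.##./####/#..#; H02=+1→..##/####/#..#; H21=+1→..../####/####
ply 2: ##../####/#..# is terminal -1 (V); from ..../####/#..# depth 8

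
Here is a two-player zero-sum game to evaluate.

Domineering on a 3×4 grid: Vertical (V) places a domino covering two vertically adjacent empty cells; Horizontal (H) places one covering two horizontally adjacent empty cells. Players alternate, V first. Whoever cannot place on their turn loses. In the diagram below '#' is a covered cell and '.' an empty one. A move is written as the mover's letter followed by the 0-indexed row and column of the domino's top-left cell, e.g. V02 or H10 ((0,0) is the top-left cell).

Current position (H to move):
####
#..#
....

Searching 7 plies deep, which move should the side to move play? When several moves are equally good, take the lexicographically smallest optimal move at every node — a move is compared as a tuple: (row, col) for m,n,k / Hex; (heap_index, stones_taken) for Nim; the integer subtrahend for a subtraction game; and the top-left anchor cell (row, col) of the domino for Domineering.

[####/#..#/....] H move#1: H11:+1/####/####/....*, H20:-1/####/#..#/##.., H21:+1/####/#..#/.##., H22:-1/####/#..#/..##
[####/####/....] end (terminal -1, V#2); searched ####/#..#/.... to 7

H's best at [####/#..#/....]: H11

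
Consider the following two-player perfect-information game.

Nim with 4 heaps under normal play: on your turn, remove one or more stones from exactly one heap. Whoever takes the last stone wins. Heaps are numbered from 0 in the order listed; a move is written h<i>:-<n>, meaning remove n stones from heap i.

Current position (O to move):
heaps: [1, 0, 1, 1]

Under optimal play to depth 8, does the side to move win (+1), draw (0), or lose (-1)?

[(1,0,1,1)] O move#1: h0:-1:+1/(0,0,1,1)*, h2:-1:+1/(1,0,0,1), h3:-1:+1/(1,0,1,0)
[(0,0,1,1)] X move#2: h2:-1:-1/(0,0,0,1)*, h3:-1:-1/(0,0,1,0)
[(0,0,0,1)] O move#3: h3:-1:+1/(0,0,0,0)*
[(0,0,0,0)] end (terminal -1, X#4); searched (1,0,1,1) to 8

value((1,0,1,1), O) = +1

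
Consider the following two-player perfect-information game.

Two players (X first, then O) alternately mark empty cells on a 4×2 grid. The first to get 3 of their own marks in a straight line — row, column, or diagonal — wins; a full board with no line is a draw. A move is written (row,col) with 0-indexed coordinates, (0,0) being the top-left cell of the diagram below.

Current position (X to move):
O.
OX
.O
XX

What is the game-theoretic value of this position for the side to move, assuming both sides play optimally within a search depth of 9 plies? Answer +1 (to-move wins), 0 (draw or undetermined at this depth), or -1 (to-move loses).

value(O./OX/.O/XX, X) = 0

[O./OX/.O/XX] X move#1: (0,1):-1/OX/OX/.O/XX, (2,0):+0/O./OX/XO/XX*
[O./OX/XO/XX] O move#2: (0,1):+0/OO/OX/XO/XX*
[OO/OX/XO/XX] end (terminal +0, X#3); searched O./OX/.O/XX to 9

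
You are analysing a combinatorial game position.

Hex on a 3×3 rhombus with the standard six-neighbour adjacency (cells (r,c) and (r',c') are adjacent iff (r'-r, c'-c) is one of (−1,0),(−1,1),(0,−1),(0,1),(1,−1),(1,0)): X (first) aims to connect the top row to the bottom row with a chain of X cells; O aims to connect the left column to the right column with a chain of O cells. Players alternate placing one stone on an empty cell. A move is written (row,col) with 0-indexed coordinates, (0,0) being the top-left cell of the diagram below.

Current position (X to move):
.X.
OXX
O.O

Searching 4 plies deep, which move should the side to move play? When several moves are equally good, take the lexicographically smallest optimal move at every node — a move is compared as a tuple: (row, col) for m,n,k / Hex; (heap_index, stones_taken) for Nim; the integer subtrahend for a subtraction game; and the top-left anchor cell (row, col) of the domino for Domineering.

ply 1, X at .X./OXX/O.O | (0,0)=-1→XX./OXX/O.O; (0,2)=-1→.XX/OXX/O.O; (2,1)=+1→.X./OXX/OXO*
ply 2: .X./OXX/OXO is terminal -1 (O); from .X./OXX/O.O depth 4

X's best at [.X./OXX/O.O]: (2,1)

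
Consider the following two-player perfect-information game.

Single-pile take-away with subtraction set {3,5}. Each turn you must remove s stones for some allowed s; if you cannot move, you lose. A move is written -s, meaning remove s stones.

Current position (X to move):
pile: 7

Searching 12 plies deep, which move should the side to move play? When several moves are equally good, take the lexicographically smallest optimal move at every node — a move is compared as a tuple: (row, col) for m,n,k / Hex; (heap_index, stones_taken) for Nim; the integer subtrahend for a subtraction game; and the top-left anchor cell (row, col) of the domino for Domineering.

[7] X move#1: -3:-1/4, -5:+1/2*
[2] end (terminal -1, O#2); searched 7 to 12

X's best at [7]: -5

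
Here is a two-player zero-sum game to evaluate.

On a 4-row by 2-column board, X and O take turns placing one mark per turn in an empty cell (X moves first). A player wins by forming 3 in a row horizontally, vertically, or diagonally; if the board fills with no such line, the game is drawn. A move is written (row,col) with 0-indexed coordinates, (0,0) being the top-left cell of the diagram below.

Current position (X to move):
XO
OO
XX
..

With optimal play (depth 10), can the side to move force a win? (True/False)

[XO/OO/XX/..] X move#1: (3,0):+0/XO/OO/XX/X.*, (3,1):+0/XO/OO/XX/.X
[XO/OO/XX/X.] O move#2: (3,1):+0/XO/OO/XX/XO*
[XO/OO/XX/XO] end (terminal +0, X#3); searched XO/OO/XX/.. to 10

X winning at [XO/OO/XX/..]: False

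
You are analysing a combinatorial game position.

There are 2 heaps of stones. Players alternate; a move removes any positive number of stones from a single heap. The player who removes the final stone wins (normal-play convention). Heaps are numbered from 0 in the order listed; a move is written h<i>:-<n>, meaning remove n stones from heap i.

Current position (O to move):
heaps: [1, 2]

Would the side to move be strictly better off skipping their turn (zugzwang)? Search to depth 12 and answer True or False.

ply 1, O at (1,2) | h0:-1=-1→(0,2); h1:-1=+1→(1,1)*; h1:-2=-1→(1,0)
ply 2, X at (1,1) | h0:-1=-1→(0,1)*; h1:-1=-1→(1,0)
ply 3, O at (0,1) | h1:-1=+1→(0,0)*
ply 4: (0,0) is terminal -1 (X); from (1,2) depth 12
suppose O passes — search the same position with X to move:
pass> ply 1, X at (1,2) | h0:-1=-1→(0,2); h1:-1=+1→(1,1)*; h1:-2=-1→(1,0)
pass> ply 2, O at (1,1) | h0:-1=-1→(0,1)*; h1:-1=-1→(1,0)
pass> ply 3, X at (0,1) | h1:-1=+1→(0,0)*
pass> ply 4: (0,0) is terminal -1 (O); from (1,2) depth 12
for O: play +1, pass -1

zugzwang((1,2), O) = False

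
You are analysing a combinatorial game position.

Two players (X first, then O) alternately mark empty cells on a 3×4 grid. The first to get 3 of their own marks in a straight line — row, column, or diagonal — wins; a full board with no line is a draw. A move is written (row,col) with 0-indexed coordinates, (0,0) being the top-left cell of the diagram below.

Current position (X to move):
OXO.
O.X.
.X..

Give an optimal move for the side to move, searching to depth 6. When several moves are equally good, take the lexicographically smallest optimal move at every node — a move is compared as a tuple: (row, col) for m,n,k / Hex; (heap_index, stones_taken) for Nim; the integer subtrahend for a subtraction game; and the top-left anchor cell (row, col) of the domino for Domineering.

X's best at [OXO./O.X./.X..]: (0,3)

p1 X@[OXO./O.X./.X..]: (0,3)[OXOX/O.X./.X..]+1* (1,1)[OXO./OXX./.X..]+1 (1,3)[OXO./O.XX/.X..]-1 (2,0)[OXO./O.X./XX..]+1 (2,2)[OXO./O.X./.XX.]-1 (2,3)[OXO./O.X./.X.X]+1
p2 O@[OXOX/O.X./.X..] terminal -1; root [OXO./O.X./.X..] d6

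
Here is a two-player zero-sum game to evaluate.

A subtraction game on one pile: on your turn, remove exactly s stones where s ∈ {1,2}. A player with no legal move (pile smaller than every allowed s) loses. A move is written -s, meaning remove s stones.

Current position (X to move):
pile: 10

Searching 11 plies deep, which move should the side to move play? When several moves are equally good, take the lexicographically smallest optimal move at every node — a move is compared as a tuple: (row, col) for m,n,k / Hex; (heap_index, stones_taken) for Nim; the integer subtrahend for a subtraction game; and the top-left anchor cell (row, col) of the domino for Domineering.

p1 X@[10]: -1[9]+1* -2[8]-1
p2 O@[9]: -1[8]-1* -2[7]-1
p3 X@[8]: -1[7]-1 -2[6]+1*
p4 O@[6]: -1[5]-1* -2[4]-1
p5 X@[5]: -1[4]-1 -2[3]+1*
p6 O@[3]: -1[2]-1* -2[1]-1
p7 X@[2]: -1[1]-1 -2[0]+1*
p8 O@[0] terminal -1; root [10] d11

X's best at [10]: -1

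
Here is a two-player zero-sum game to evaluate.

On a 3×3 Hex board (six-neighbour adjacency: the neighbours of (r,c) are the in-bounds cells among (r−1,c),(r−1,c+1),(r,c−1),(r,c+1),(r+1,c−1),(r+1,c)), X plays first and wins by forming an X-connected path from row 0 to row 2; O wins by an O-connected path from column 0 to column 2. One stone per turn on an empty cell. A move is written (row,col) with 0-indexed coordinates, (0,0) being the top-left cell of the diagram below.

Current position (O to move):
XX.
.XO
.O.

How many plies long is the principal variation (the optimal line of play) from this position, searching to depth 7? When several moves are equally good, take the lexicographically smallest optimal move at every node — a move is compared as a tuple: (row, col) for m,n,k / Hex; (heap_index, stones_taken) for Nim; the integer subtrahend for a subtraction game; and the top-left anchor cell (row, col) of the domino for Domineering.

ply 1, O at XX./.XO/.O. | (0,2)=-1→XXO/.XO/.O.; (1,0)=-1→XX./OXO/.O.; (2,0)=+1→XX./.XO/OO.*; (2,2)=-1→XX./.XO/.OO
ply 2: XX./.XO/OO. is terminal -1 (X); from XX./.XO/.O. depth 7

PV length from [XX./.XO/.O.]: 1 ply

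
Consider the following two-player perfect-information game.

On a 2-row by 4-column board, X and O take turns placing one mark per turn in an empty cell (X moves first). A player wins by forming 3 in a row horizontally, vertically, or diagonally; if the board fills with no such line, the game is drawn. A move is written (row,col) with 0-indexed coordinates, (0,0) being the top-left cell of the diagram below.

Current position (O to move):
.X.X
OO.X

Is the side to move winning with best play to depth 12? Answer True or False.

p1 O@[.X.X/OO.X]: (0,0)[OX.X/OO.X]-1 (0,2)[.XOX/OO.X]+0 (1,2)[.X.X/OOOX]+1*
p2 X@[.X.X/OOOX] terminal -1; root [.X.X/OO.X] d12

O winning at [.X.X/OO.X]: True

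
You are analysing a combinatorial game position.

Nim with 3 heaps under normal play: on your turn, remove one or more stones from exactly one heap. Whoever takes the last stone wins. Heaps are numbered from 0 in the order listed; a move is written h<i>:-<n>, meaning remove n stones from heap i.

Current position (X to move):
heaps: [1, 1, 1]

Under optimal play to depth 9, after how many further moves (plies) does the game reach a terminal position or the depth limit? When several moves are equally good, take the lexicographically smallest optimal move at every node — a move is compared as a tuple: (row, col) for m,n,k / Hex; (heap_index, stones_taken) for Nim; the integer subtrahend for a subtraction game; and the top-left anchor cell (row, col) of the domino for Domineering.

PV length from [(1,1,1)]: 3 plies

p1 X@[(1,1,1)]: h0:-1[(0,1,1)]+1* h1:-1[(1,0,1)]+1 h2:-1[(1,1,0)]+1
p2 O@[(0,1,1)]: h1:-1[(0,0,1)]-1* h2:-1[(0,1,0)]-1
p3 X@[(0,0,1)]: h2:-1[(0,0,0)]+1*
p4 O@[(0,0,0)] terminal -1; root [(1,1,1)] d9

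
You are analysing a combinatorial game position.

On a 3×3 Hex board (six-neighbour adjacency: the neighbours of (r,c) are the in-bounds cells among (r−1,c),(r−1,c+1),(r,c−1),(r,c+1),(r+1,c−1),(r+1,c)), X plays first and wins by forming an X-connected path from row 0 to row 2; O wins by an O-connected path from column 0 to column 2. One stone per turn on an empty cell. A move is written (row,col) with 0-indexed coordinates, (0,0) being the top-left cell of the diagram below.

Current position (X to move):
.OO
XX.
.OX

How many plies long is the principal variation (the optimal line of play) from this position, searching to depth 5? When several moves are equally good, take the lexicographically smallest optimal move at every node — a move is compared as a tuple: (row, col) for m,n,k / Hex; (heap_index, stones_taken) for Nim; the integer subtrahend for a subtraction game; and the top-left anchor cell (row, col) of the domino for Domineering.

p1 X@[.OO/XX./.OX]: (0,0)[XOO/XX./.OX]+1* (1,2)[.OO/XXX/.OX]-1 (2,0)[.OO/XX./XOX]-1
p2 O@[XOO/XX./.OX]: (1,2)[XOO/XXO/.OX]-1* (2,0)[XOO/XX./OOX]-1
p3 X@[XOO/XXO/.OX]: (2,0)[XOO/XXO/XOX]+1*
p4 O@[XOO/XXO/XOX] terminal -1; root [.OO/XX./.OX] d5

PV length from [.OO/XX./.OX]: 3 plies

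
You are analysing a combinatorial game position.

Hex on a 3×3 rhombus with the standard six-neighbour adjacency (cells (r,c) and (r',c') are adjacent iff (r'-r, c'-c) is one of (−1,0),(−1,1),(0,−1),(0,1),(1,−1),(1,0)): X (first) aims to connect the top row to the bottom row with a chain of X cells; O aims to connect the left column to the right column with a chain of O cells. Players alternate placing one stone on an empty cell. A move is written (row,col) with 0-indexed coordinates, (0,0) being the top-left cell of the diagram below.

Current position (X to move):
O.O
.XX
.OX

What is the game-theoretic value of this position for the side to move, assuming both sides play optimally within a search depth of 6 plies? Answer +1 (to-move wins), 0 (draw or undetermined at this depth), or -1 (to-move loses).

value(O.O/.XX/.OX, X) = +1

p1 X@[O.O/.XX/.OX]: (0,1)[OXO/.XX/.OX]+1* (1,0)[O.O/XXX/.OX]-1 (2,0)[O.O/.XX/XOX]-1
p2 O@[OXO/.XX/.OX] terminal -1; root [O.O/.XX/.OX] d6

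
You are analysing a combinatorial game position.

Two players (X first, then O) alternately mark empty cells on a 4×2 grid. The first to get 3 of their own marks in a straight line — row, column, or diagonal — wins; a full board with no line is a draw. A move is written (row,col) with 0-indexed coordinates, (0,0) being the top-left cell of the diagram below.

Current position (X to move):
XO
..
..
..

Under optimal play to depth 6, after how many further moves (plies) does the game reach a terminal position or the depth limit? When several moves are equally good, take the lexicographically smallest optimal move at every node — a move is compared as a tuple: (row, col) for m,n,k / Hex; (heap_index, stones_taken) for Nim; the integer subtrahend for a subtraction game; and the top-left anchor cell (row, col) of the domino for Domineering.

ply 1, X at XO/../../.. | (1,0)=+0→XO/X./../..*; (1,1)=+0→XO/.X/../..; (2,0)=+0→XO/../X./..; (2,1)=+0→XO/../.X/..; (3,0)=+0→XO/../../X.; (3,1)=+0→XO/../../.X
ply 2, O at XO/X./../.. | (1,1)=-1→XO/XO/../..; (2,0)=+0→XO/X./O./..*; (2,1)=-1→XO/X./.O/..; (3,0)=-1→XO/X./../O.; (3,1)=-1→XO/X./../.O
ply 3, X at XO/X./O./.. | (1,1)=+0→XO/XX/O./..*; (2,1)=+0→XO/X./OX/..; (3,0)=+0→XO/X./O./X.; (3,1)=+0→XO/X./O./.X
ply 4, O at XO/XX/O./.. | (2,1)=+0→XO/XX/OO/..*; (3,0)=+0→XO/XX/O./O.; (3,1)=+0→XO/XX/O./.O
ply 5, X at XO/XX/OO/.. | (3,0)=+0→XO/XX/OO/X.*; (3,1)=+0→XO/XX/OO/.X
ply 6, O at XO/XX/OO/X. | (3,1)=+0→XO/XX/OO/XO*
ply 7: XO/XX/OO/XO is terminal +0 (X); from XO/../../.. depth 6

PV length from [XO/../../..]: 6 plies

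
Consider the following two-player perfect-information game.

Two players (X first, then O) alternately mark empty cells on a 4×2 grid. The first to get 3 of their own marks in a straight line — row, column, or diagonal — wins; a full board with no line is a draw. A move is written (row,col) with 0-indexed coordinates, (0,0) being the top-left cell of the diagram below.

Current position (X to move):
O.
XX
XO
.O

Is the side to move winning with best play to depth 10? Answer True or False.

X winning at [O./XX/XO/.O]: True

[O./XX/XO/.O] X move#1: (0,1):+0/OX/XX/XO/.O, (3,0):+1/O./XX/XO/XO*
[O./XX/XO/XO] end (terminal -1, O#2); searched O./XX/XO/.O to 10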